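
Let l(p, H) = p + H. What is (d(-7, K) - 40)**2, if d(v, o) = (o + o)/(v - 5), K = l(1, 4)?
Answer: 60025/36 ≈ 1667.4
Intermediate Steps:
l(p, H) = H + p
K = 5 (K = 4 + 1 = 5)
d(v, o) = 2*o/(-5 + v) (d(v, o) = (2*o)/(-5 + v) = 2*o/(-5 + v))
(d(-7, K) - 40)**2 = (2*5/(-5 - 7) - 40)**2 = (2*5/(-12) - 40)**2 = (2*5*(-1/12) - 40)**2 = (-5/6 - 40)**2 = (-245/6)**2 = 60025/36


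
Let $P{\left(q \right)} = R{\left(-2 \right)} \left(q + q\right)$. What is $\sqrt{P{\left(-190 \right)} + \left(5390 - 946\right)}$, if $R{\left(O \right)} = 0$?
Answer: $2 \sqrt{1111} \approx 66.663$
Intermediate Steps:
$P{\left(q \right)} = 0$ ($P{\left(q \right)} = 0 \left(q + q\right) = 0 \cdot 2 q = 0$)
$\sqrt{P{\left(-190 \right)} + \left(5390 - 946\right)} = \sqrt{0 + \left(5390 - 946\right)} = \sqrt{0 + 4444} = \sqrt{4444} = 2 \sqrt{1111}$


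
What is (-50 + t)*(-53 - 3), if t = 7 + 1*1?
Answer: 2352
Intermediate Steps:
t = 8 (t = 7 + 1 = 8)
(-50 + t)*(-53 - 3) = (-50 + 8)*(-53 - 3) = -42*(-56) = 2352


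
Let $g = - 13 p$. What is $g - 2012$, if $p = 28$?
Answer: $-2376$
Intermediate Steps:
$g = -364$ ($g = \left(-13\right) 28 = -364$)
$g - 2012 = -364 - 2012 = -2376$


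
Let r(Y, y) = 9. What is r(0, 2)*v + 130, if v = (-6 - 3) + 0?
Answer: 49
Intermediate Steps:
v = -9 (v = -9 + 0 = -9)
r(0, 2)*v + 130 = 9*(-9) + 130 = -81 + 130 = 49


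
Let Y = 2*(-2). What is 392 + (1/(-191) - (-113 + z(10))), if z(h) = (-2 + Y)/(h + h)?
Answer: 965113/1910 ≈ 505.29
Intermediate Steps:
Y = -4
z(h) = -3/h (z(h) = (-2 - 4)/(h + h) = -6/(2*h) = (1/(2*h))*(-6) = -3/h)
392 + (1/(-191) - (-113 + z(10))) = 392 + (1/(-191) - (-113 - 3/10)) = 392 + (-1/191 - (-113 - 3*⅒)) = 392 + (-1/191 - (-113 - 3/10)) = 392 + (-1/191 - 1*(-1133/10)) = 392 + (-1/191 + 1133/10) = 392 + 216393/1910 = 965113/1910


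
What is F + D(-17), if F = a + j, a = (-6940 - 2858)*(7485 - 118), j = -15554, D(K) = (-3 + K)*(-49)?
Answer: -72196440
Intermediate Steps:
D(K) = 147 - 49*K
a = -72181866 (a = -9798*7367 = -72181866)
F = -72197420 (F = -72181866 - 15554 = -72197420)
F + D(-17) = -72197420 + (147 - 49*(-17)) = -72197420 + (147 + 833) = -72197420 + 980 = -72196440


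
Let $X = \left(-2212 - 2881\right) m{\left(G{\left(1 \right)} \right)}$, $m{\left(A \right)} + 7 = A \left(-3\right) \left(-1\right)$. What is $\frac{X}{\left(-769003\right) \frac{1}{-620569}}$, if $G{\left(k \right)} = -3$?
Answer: $\frac{50568926672}{769003} \approx 65759.0$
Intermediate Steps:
$m{\left(A \right)} = -7 + 3 A$ ($m{\left(A \right)} = -7 + A \left(-3\right) \left(-1\right) = -7 + - 3 A \left(-1\right) = -7 + 3 A$)
$X = 81488$ ($X = \left(-2212 - 2881\right) \left(-7 + 3 \left(-3\right)\right) = \left(-2212 - 2881\right) \left(-7 - 9\right) = \left(-5093\right) \left(-16\right) = 81488$)
$\frac{X}{\left(-769003\right) \frac{1}{-620569}} = \frac{81488}{\left(-769003\right) \frac{1}{-620569}} = \frac{81488}{\left(-769003\right) \left(- \frac{1}{620569}\right)} = \frac{81488}{\frac{769003}{620569}} = 81488 \cdot \frac{620569}{769003} = \frac{50568926672}{769003}$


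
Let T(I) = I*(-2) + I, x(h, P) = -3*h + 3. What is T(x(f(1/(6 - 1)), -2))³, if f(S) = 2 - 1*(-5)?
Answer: 5832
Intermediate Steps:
f(S) = 7 (f(S) = 2 + 5 = 7)
x(h, P) = 3 - 3*h
T(I) = -I (T(I) = -2*I + I = -I)
T(x(f(1/(6 - 1)), -2))³ = (-(3 - 3*7))³ = (-(3 - 21))³ = (-1*(-18))³ = 18³ = 5832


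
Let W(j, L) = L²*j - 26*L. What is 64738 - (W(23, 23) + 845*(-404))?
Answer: 394549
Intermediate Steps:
W(j, L) = -26*L + j*L² (W(j, L) = j*L² - 26*L = -26*L + j*L²)
64738 - (W(23, 23) + 845*(-404)) = 64738 - (23*(-26 + 23*23) + 845*(-404)) = 64738 - (23*(-26 + 529) - 341380) = 64738 - (23*503 - 341380) = 64738 - (11569 - 341380) = 64738 - 1*(-329811) = 64738 + 329811 = 394549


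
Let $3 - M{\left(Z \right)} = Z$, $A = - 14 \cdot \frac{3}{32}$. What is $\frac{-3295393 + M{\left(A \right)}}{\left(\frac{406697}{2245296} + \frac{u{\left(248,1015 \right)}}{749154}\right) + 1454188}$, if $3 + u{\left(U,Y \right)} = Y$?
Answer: $- \frac{307949034487566017}{135891662327345649} \approx -2.2661$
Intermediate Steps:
$A = - \frac{21}{16}$ ($A = - 14 \cdot 3 \cdot \frac{1}{32} = \left(-14\right) \frac{3}{32} = - \frac{21}{16} \approx -1.3125$)
$M{\left(Z \right)} = 3 - Z$
$u{\left(U,Y \right)} = -3 + Y$
$\frac{-3295393 + M{\left(A \right)}}{\left(\frac{406697}{2245296} + \frac{u{\left(248,1015 \right)}}{749154}\right) + 1454188} = \frac{-3295393 + \left(3 - - \frac{21}{16}\right)}{\left(\frac{406697}{2245296} + \frac{-3 + 1015}{749154}\right) + 1454188} = \frac{-3295393 + \left(3 + \frac{21}{16}\right)}{\left(406697 \cdot \frac{1}{2245296} + 1012 \cdot \frac{1}{749154}\right) + 1454188} = \frac{-3295393 + \frac{69}{16}}{\left(\frac{406697}{2245296} + \frac{506}{374577}\right) + 1454188} = - \frac{52726219}{16 \left(\frac{17052829105}{93448471088} + 1454188\right)} = - \frac{52726219}{16 \cdot \frac{135891662327345649}{93448471088}} = \left(- \frac{52726219}{16}\right) \frac{93448471088}{135891662327345649} = - \frac{307949034487566017}{135891662327345649}$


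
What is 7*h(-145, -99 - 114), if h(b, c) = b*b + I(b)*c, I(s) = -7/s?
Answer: 21329938/145 ≈ 1.4710e+5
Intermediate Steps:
h(b, c) = b² - 7*c/b (h(b, c) = b*b + (-7/b)*c = b² - 7*c/b)
7*h(-145, -99 - 114) = 7*(((-145)³ - 7*(-99 - 114))/(-145)) = 7*(-(-3048625 - 7*(-213))/145) = 7*(-(-3048625 + 1491)/145) = 7*(-1/145*(-3047134)) = 7*(3047134/145) = 21329938/145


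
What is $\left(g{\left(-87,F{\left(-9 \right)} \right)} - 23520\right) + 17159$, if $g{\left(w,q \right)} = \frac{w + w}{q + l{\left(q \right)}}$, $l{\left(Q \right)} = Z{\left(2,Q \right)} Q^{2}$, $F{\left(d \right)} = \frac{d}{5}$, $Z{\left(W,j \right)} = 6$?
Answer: $- \frac{936517}{147} \approx -6370.9$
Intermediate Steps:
$F{\left(d \right)} = \frac{d}{5}$ ($F{\left(d \right)} = d \frac{1}{5} = \frac{d}{5}$)
$l{\left(Q \right)} = 6 Q^{2}$
$g{\left(w,q \right)} = \frac{2 w}{q + 6 q^{2}}$ ($g{\left(w,q \right)} = \frac{w + w}{q + 6 q^{2}} = \frac{2 w}{q + 6 q^{2}}$)
$\left(g{\left(-87,F{\left(-9 \right)} \right)} - 23520\right) + 17159 = \left(2 \left(-87\right) \frac{1}{\frac{1}{5} \left(-9\right)} \frac{1}{1 + 6 \cdot \frac{1}{5} \left(-9\right)} - 23520\right) + 17159 = \left(2 \left(-87\right) \frac{1}{- \frac{9}{5}} \frac{1}{1 + 6 \left(- \frac{9}{5}\right)} - 23520\right) + 17159 = \left(2 \left(-87\right) \left(- \frac{5}{9}\right) \frac{1}{1 - \frac{54}{5}} - 23520\right) + 17159 = \left(2 \left(-87\right) \left(- \frac{5}{9}\right) \frac{1}{- \frac{49}{5}} - 23520\right) + 17159 = \left(2 \left(-87\right) \left(- \frac{5}{9}\right) \left(- \frac{5}{49}\right) - 23520\right) + 17159 = \left(- \frac{1450}{147} - 23520\right) + 17159 = - \frac{3458890}{147} + 17159 = - \frac{936517}{147}$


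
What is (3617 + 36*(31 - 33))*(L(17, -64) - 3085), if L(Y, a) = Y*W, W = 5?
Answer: -10635000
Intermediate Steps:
L(Y, a) = 5*Y (L(Y, a) = Y*5 = 5*Y)
(3617 + 36*(31 - 33))*(L(17, -64) - 3085) = (3617 + 36*(31 - 33))*(5*17 - 3085) = (3617 + 36*(-2))*(85 - 3085) = (3617 - 72)*(-3000) = 3545*(-3000) = -10635000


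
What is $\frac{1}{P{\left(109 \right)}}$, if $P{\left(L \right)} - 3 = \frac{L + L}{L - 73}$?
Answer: $\frac{18}{163} \approx 0.11043$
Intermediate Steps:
$P{\left(L \right)} = 3 + \frac{2 L}{-73 + L}$ ($P{\left(L \right)} = 3 + \frac{L + L}{L - 73} = 3 + \frac{2 L}{-73 + L}$)
$\frac{1}{P{\left(109 \right)}} = \frac{1}{\frac{1}{-73 + 109} \left(-219 + 5 \cdot 109\right)} = \frac{1}{\frac{1}{36} \left(-219 + 545\right)} = \frac{1}{\frac{1}{36} \cdot 326} = \frac{1}{\frac{163}{18}} = \frac{18}{163}$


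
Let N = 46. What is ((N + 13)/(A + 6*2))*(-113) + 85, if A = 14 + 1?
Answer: -4372/27 ≈ -161.93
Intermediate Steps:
A = 15
((N + 13)/(A + 6*2))*(-113) + 85 = ((46 + 13)/(15 + 6*2))*(-113) + 85 = (59/(15 + 12))*(-113) + 85 = (59/27)*(-113) + 85 = -6667/27 + 85 = -4372/27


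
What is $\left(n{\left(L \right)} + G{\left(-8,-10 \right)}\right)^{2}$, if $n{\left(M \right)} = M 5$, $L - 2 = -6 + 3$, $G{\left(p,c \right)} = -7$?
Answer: $144$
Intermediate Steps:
$L = -1$ ($L = 2 + \left(-6 + 3\right) = 2 - 3 = -1$)
$n{\left(M \right)} = 5 M$
$\left(n{\left(L \right)} + G{\left(-8,-10 \right)}\right)^{2} = \left(5 \left(-1\right) - 7\right)^{2} = \left(-5 - 7\right)^{2} = \left(-12\right)^{2} = 144$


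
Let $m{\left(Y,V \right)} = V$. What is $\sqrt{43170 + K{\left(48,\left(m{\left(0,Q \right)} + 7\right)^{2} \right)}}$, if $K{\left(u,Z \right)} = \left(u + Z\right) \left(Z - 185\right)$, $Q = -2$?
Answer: $\sqrt{31490} \approx 177.45$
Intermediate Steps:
$K{\left(u,Z \right)} = \left(-185 + Z\right) \left(Z + u\right)$ ($K{\left(u,Z \right)} = \left(Z + u\right) \left(-185 + Z\right) = \left(-185 + Z\right) \left(Z + u\right)$)
$\sqrt{43170 + K{\left(48,\left(m{\left(0,Q \right)} + 7\right)^{2} \right)}} = \sqrt{43170 - \left(8880 - \left(-2 + 7\right)^{4} + 185 \left(-2 + 7\right)^{2} - \left(-2 + 7\right)^{2} \cdot 48\right)} = \sqrt{43170 - \left(8880 - 625 + 4625 - 5^{2} \cdot 48\right)} = \sqrt{43170 + \left(25^{2} - 4625 - 8880 + 25 \cdot 48\right)} = \sqrt{43170 + \left(625 - 4625 - 8880 + 1200\right)} = \sqrt{43170 - 11680} = \sqrt{31490}$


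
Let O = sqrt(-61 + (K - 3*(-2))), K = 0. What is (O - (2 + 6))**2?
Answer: (8 - I*sqrt(55))**2 ≈ 9.0 - 118.66*I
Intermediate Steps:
O = I*sqrt(55) (O = sqrt(-61 + (0 - 3*(-2))) = sqrt(-61 + (0 + 6)) = sqrt(-61 + 6) = sqrt(-55) = I*sqrt(55) ≈ 7.4162*I)
(O - (2 + 6))**2 = (I*sqrt(55) - (2 + 6))**2 = (I*sqrt(55) - 1*8)**2 = (I*sqrt(55) - 8)**2 = (-8 + I*sqrt(55))**2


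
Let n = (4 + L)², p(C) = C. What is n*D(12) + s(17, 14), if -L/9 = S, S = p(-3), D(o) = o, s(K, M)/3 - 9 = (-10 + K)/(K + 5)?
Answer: 254319/22 ≈ 11560.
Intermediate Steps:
s(K, M) = 27 + 3*(-10 + K)/(5 + K) (s(K, M) = 27 + 3*((-10 + K)/(K + 5)) = 27 + 3*((-10 + K)/(5 + K)) = 27 + 3*(-10 + K)/(5 + K))
S = -3
L = 27 (L = -9*(-3) = 27)
n = 961 (n = (4 + 27)² = 31² = 961)
n*D(12) + s(17, 14) = 961*12 + 15*(7 + 2*17)/(5 + 17) = 11532 + 15*(7 + 34)/22 = 11532 + 15*(1/22)*41 = 11532 + 615/22 = 254319/22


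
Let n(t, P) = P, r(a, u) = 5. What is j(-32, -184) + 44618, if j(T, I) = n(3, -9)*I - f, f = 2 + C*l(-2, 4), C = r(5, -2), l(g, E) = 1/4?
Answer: 185083/4 ≈ 46271.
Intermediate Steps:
l(g, E) = ¼
C = 5
f = 13/4 (f = 2 + 5*(¼) = 2 + 5/4 = 13/4 ≈ 3.2500)
j(T, I) = -13/4 - 9*I (j(T, I) = -9*I - 1*13/4 = -9*I - 13/4 = -13/4 - 9*I)
j(-32, -184) + 44618 = (-13/4 - 9*(-184)) + 44618 = (-13/4 + 1656) + 44618 = 6611/4 + 44618 = 185083/4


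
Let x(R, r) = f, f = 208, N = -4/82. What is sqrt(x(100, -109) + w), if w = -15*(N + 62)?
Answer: 2*I*sqrt(303113)/41 ≈ 26.856*I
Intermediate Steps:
N = -2/41 (N = -4*1/82 = -2/41 ≈ -0.048781)
x(R, r) = 208
w = -38100/41 (w = -15*(-2/41 + 62) = -15*2540/41 = -38100/41 ≈ -929.27)
sqrt(x(100, -109) + w) = sqrt(208 - 38100/41) = sqrt(-29572/41) = 2*I*sqrt(303113)/41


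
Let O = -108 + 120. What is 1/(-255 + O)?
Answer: -1/243 ≈ -0.0041152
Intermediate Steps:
O = 12
1/(-255 + O) = 1/(-255 + 12) = 1/(-243) = -1/243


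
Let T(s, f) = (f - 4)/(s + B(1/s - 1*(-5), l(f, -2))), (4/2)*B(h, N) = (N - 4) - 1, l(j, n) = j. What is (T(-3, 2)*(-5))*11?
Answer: -220/9 ≈ -24.444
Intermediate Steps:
B(h, N) = -5/2 + N/2 (B(h, N) = ((N - 4) - 1)/2 = ((-4 + N) - 1)/2 = (-5 + N)/2 = -5/2 + N/2)
T(s, f) = (-4 + f)/(-5/2 + s + f/2) (T(s, f) = (f - 4)/(s + (-5/2 + f/2)) = (-4 + f)/(-5/2 + s + f/2))
(T(-3, 2)*(-5))*11 = ((2*(-4 + 2)/(-5 + 2 + 2*(-3)))*(-5))*11 = ((2*(-2)/(-5 + 2 - 6))*(-5))*11 = ((2*(-2)/(-9))*(-5))*11 = ((2*(-1/9)*(-2))*(-5))*11 = ((4/9)*(-5))*11 = -20/9*11 = -220/9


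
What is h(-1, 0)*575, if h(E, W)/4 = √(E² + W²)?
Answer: 2300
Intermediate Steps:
h(E, W) = 4*√(E² + W²)
h(-1, 0)*575 = (4*√((-1)² + 0²))*575 = (4*√(1 + 0))*575 = (4*√1)*575 = (4*1)*575 = 4*575 = 2300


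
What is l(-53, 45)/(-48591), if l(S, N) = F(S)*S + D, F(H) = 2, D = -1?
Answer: 107/48591 ≈ 0.0022021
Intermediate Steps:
l(S, N) = -1 + 2*S (l(S, N) = 2*S - 1 = -1 + 2*S)
l(-53, 45)/(-48591) = (-1 + 2*(-53))/(-48591) = (-1 - 106)*(-1/48591) = -107*(-1/48591) = 107/48591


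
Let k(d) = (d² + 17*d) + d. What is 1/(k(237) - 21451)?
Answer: 1/38984 ≈ 2.5652e-5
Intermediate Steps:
k(d) = d² + 18*d
1/(k(237) - 21451) = 1/(237*(18 + 237) - 21451) = 1/(237*255 - 21451) = 1/(60435 - 21451) = 1/38984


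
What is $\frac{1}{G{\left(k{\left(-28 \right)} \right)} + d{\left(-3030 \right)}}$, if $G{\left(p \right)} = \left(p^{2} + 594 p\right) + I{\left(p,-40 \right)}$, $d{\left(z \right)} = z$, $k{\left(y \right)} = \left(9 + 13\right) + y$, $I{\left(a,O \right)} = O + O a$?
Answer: $- \frac{1}{6358} \approx -0.00015728$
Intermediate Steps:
$k{\left(y \right)} = 22 + y$
$G{\left(p \right)} = -40 + p^{2} + 554 p$ ($G{\left(p \right)} = \left(p^{2} + 594 p\right) - 40 \left(1 + p\right) = \left(p^{2} + 594 p\right) - \left(40 + 40 p\right) = -40 + p^{2} + 554 p$)
$\frac{1}{G{\left(k{\left(-28 \right)} \right)} + d{\left(-3030 \right)}} = \frac{1}{\left(-40 + \left(22 - 28\right)^{2} + 554 \left(22 - 28\right)\right) - 3030} = \frac{1}{\left(-40 + \left(-6\right)^{2} + 554 \left(-6\right)\right) - 3030} = \frac{1}{\left(-40 + 36 - 3324\right) - 3030} = \frac{1}{-3328 - 3030} = \frac{1}{-6358} = - \frac{1}{6358}$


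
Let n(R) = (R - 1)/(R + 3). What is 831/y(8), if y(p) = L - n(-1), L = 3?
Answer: 831/4 ≈ 207.75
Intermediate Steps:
n(R) = (-1 + R)/(3 + R)
y(p) = 4 (y(p) = 3 - (-1 - 1)/(3 - 1) = 3 - (-2)/2 = 3 - 1*(-1) = 3 + 1 = 4)
831/y(8) = 831/4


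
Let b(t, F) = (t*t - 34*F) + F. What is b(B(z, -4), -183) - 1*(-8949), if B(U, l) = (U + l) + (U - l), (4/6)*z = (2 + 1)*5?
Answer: 17013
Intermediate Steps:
z = 45/2 (z = 3*((2 + 1)*5)/2 = 3*(3*5)/2 = (3/2)*15 = 45/2 ≈ 22.500)
B(U, l) = 2*U
b(t, F) = t² - 33*F (b(t, F) = (t² - 34*F) + F = t² - 33*F)
b(B(z, -4), -183) - 1*(-8949) = ((2*(45/2))² - 33*(-183)) - 1*(-8949) = (45² + 6039) + 8949 = (2025 + 6039) + 8949 = 8064 + 8949 = 17013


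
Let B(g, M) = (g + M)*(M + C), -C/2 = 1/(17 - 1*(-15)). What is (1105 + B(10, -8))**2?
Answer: 75881521/64 ≈ 1.1856e+6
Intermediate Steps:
C = -1/16 (C = -2/(17 - 1*(-15)) = -2/(17 + 15) = -2/32 = -2*1/32 = -1/16 ≈ -0.062500)
B(g, M) = (-1/16 + M)*(M + g) (B(g, M) = (g + M)*(M - 1/16) = (M + g)*(-1/16 + M) = (-1/16 + M)*(M + g))
(1105 + B(10, -8))**2 = (1105 + ((-8)**2 - 1/16*(-8) - 1/16*10 - 8*10))**2 = (1105 + (64 + 1/2 - 5/8 - 80))**2 = (1105 - 129/8)**2 = (8711/8)**2 = 75881521/64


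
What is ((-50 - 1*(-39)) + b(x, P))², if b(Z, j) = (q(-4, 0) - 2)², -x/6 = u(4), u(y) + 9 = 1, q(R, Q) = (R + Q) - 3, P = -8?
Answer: 4900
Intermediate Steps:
q(R, Q) = -3 + Q + R (q(R, Q) = (Q + R) - 3 = -3 + Q + R)
u(y) = -8 (u(y) = -9 + 1 = -8)
x = 48 (x = -6*(-8) = 48)
b(Z, j) = 81 (b(Z, j) = ((-3 + 0 - 4) - 2)² = (-7 - 2)² = (-9)² = 81)
((-50 - 1*(-39)) + b(x, P))² = ((-50 - 1*(-39)) + 81)² = ((-50 + 39) + 81)² = (-11 + 81)² = 70² = 4900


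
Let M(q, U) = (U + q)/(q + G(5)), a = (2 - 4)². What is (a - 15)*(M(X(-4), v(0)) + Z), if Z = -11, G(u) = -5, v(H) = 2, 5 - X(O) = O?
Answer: 363/4 ≈ 90.750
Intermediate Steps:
X(O) = 5 - O
a = 4 (a = (-2)² = 4)
M(q, U) = (U + q)/(-5 + q) (M(q, U) = (U + q)/(q - 5) = (U + q)/(-5 + q))
(a - 15)*(M(X(-4), v(0)) + Z) = (4 - 15)*((2 + (5 - 1*(-4)))/(-5 + (5 - 1*(-4))) - 11) = -11*((2 + (5 + 4))/(-5 + (5 + 4)) - 11) = -11*((2 + 9)/(-5 + 9) - 11) = -11*(11/4 - 11) = -11*(-33/4) = 363/4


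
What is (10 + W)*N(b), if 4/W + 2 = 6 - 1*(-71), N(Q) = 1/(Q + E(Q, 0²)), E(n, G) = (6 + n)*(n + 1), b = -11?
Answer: 58/225 ≈ 0.25778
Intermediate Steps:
E(n, G) = (1 + n)*(6 + n) (E(n, G) = (6 + n)*(1 + n) = (1 + n)*(6 + n))
N(Q) = 1/(6 + Q² + 8*Q) (N(Q) = 1/(Q + (6 + Q² + 7*Q)) = 1/(6 + Q² + 8*Q))
W = 4/75 (W = 4/(-2 + (6 - 1*(-71))) = 4/(-2 + (6 + 71)) = 4/(-2 + 77) = 4/75 ≈ 0.053333)
(10 + W)*N(b) = (10 + 4/75)/(6 + (-11)² + 8*(-11)) = 754/(75*(6 + 121 - 88)) = (754/75)/39 = (754/75)*(1/39) = 58/225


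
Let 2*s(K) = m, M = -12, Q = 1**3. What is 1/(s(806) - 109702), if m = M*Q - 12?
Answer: -1/109714 ≈ -9.1146e-6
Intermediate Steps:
Q = 1
m = -24 (m = -12*1 - 12 = -12 - 12 = -24)
s(K) = -12 (s(K) = (1/2)*(-24) = -12)
1/(s(806) - 109702) = 1/(-12 - 109702) = 1/(-109714) = -1/109714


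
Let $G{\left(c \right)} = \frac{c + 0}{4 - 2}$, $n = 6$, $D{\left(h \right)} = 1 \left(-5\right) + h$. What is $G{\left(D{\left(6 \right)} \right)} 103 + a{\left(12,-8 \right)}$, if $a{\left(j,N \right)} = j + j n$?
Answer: $\frac{271}{2} \approx 135.5$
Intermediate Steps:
$D{\left(h \right)} = -5 + h$
$a{\left(j,N \right)} = 7 j$ ($a{\left(j,N \right)} = j + j 6 = j + 6 j = 7 j$)
$G{\left(c \right)} = \frac{c}{2}$
$G{\left(D{\left(6 \right)} \right)} 103 + a{\left(12,-8 \right)} = \frac{-5 + 6}{2} \cdot 103 + 7 \cdot 12 = \frac{1}{2} \cdot 1 \cdot 103 + 84 = \frac{1}{2} \cdot 103 + 84 = \frac{103}{2} + 84 = \frac{271}{2}$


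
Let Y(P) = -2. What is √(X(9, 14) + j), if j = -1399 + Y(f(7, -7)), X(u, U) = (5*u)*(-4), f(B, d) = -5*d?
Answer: I*√1581 ≈ 39.762*I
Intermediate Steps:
X(u, U) = -20*u
j = -1401 (j = -1399 - 2 = -1401)
√(X(9, 14) + j) = √(-20*9 - 1401) = √(-180 - 1401) = √(-1581) = I*√1581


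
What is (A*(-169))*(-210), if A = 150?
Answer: 5323500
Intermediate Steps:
(A*(-169))*(-210) = (150*(-169))*(-210) = -25350*(-210) = 5323500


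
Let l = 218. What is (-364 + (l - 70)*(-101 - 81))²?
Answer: 745290000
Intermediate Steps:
(-364 + (l - 70)*(-101 - 81))² = (-364 + (218 - 70)*(-101 - 81))² = (-364 + 148*(-182))² = (-364 - 26936)² = (-27300)² = 745290000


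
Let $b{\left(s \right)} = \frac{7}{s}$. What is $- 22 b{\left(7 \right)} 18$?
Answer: $-396$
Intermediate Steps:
$- 22 b{\left(7 \right)} 18 = - 22 \cdot \frac{7}{7} \cdot 18 = - 22 \cdot 7 \cdot \frac{1}{7} \cdot 18 = \left(-22\right) 1 \cdot 18 = \left(-22\right) 18 = -396$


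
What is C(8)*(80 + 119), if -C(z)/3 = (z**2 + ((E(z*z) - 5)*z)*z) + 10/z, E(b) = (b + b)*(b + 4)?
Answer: -1329641385/4 ≈ -3.3241e+8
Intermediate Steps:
E(b) = 2*b*(4 + b) (E(b) = (2*b)*(4 + b) = 2*b*(4 + b))
C(z) = -30/z - 3*z**2 - 3*z**2*(-5 + 2*z**2*(4 + z**2)) (C(z) = -3*((z**2 + ((2*(z*z)*(4 + z*z) - 5)*z)*z) + 10/z) = -3*((z**2 + ((2*z**2*(4 + z**2) - 5)*z)*z) + 10/z) = -3*((z**2 + ((-5 + 2*z**2*(4 + z**2))*z)*z) + 10/z) = -3*((z**2 + (z*(-5 + 2*z**2*(4 + z**2)))*z) + 10/z) = -3*((z**2 + z**2*(-5 + 2*z**2*(4 + z**2))) + 10/z) = -3*(z**2 + 10/z + z**2*(-5 + 2*z**2*(4 + z**2))) = -30/z - 3*z**2 - 3*z**2*(-5 + 2*z**2*(4 + z**2)))
C(8)*(80 + 119) = (6*(-5 - 1*8**7 - 4*8**5 + 2*8**3)/8)*(80 + 119) = (6*(1/8)*(-5 - 1*2097152 - 4*32768 + 2*512))*199 = (6*(1/8)*(-5 - 2097152 - 131072 + 1024))*199 = (6*(1/8)*(-2227205))*199 = -6681615/4*199 = -1329641385/4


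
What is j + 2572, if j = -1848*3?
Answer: -2972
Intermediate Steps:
j = -5544
j + 2572 = -5544 + 2572 = -2972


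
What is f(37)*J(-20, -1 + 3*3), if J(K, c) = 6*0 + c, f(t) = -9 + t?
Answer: 224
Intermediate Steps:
J(K, c) = c (J(K, c) = 0 + c = c)
f(37)*J(-20, -1 + 3*3) = (-9 + 37)*(-1 + 3*3) = 28*(-1 + 9) = 28*8 = 224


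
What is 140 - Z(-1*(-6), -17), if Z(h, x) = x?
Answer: 157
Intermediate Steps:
140 - Z(-1*(-6), -17) = 140 - 1*(-17) = 140 + 17 = 157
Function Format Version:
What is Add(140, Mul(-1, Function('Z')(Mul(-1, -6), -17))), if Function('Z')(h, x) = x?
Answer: 157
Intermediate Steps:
Add(140, Mul(-1, Function('Z')(Mul(-1, -6), -17))) = Add(140, Mul(-1, -17)) = Add(140, 17) = 157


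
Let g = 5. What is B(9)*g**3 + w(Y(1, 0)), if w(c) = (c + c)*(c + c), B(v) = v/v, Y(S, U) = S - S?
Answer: 125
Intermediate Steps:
Y(S, U) = 0
B(v) = 1
w(c) = 4*c**2 (w(c) = (2*c)*(2*c) = 4*c**2)
B(9)*g**3 + w(Y(1, 0)) = 1*5**3 + 4*0**2 = 1*125 + 4*0 = 125 + 0 = 125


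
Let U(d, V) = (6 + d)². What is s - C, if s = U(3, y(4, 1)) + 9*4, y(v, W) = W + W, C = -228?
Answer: 345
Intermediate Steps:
y(v, W) = 2*W
s = 117 (s = (6 + 3)² + 9*4 = 9² + 36 = 81 + 36 = 117)
s - C = 117 - 1*(-228) = 117 + 228 = 345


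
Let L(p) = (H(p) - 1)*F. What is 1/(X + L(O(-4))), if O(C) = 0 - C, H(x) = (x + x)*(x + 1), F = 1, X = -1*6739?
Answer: -1/6700 ≈ -0.00014925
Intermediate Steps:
X = -6739
H(x) = 2*x*(1 + x) (H(x) = (2*x)*(1 + x) = 2*x*(1 + x))
O(C) = -C
L(p) = -1 + 2*p*(1 + p) (L(p) = (2*p*(1 + p) - 1)*1 = (-1 + 2*p*(1 + p))*1 = -1 + 2*p*(1 + p))
1/(X + L(O(-4))) = 1/(-6739 + (-1 + 2*(-1*(-4))*(1 - 1*(-4)))) = 1/(-6739 + (-1 + 2*4*(1 + 4))) = 1/(-6739 + (-1 + 2*4*5)) = 1/(-6739 + (-1 + 40)) = 1/(-6739 + 39) = 1/(-6700) = -1/6700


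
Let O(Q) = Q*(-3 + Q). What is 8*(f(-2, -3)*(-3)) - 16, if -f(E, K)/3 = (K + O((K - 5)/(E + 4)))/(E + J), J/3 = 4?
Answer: 164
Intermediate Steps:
J = 12 (J = 3*4 = 12)
f(E, K) = -3*(K + (-5 + K)*(-3 + (-5 + K)/(4 + E))/(4 + E))/(12 + E) (f(E, K) = -3*(K + ((K - 5)/(E + 4))*(-3 + (K - 5)/(E + 4)))/(E + 12) = -3*(K + ((-5 + K)/(4 + E))*(-3 + (-5 + K)/(4 + E)))/(12 + E) = -3*(K + (-5 + K)*(-3 + (-5 + K)/(4 + E))/(4 + E))/(12 + E))
8*(f(-2, -3)*(-3)) - 16 = 8*((3*((-5 - 3)*(17 - 1*(-3) + 3*(-2)) - 1*(-3)*(4 - 2)²)/((4 - 2)²*(12 - 2)))*(-3)) - 16 = 8*((3*(-8*(17 + 3 - 6) - 1*(-3)*2²)/(2²*10))*(-3)) - 16 = 8*((3*(¼)*(⅒)*(-8*14 - 1*(-3)*4))*(-3)) - 16 = 8*((3*(¼)*(⅒)*(-112 + 12))*(-3)) - 16 = 8*((3*(¼)*(⅒)*(-100))*(-3)) - 16 = 8*(-15/2*(-3)) - 16 = 8*(45/2) - 16 = 180 - 16 = 164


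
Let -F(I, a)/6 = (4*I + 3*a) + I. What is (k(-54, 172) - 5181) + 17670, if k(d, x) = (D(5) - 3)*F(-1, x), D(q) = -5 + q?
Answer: 21687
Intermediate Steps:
F(I, a) = -30*I - 18*a (F(I, a) = -6*((4*I + 3*a) + I) = -6*((3*a + 4*I) + I) = -6*(3*a + 5*I) = -30*I - 18*a)
k(d, x) = -90 + 54*x (k(d, x) = ((-5 + 5) - 3)*(-30*(-1) - 18*x) = (0 - 3)*(30 - 18*x) = -3*(30 - 18*x) = -90 + 54*x)
(k(-54, 172) - 5181) + 17670 = ((-90 + 54*172) - 5181) + 17670 = ((-90 + 9288) - 5181) + 17670 = (9198 - 5181) + 17670 = 4017 + 17670 = 21687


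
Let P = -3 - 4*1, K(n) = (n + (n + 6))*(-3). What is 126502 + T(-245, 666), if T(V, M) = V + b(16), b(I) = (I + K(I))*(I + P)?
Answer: 125375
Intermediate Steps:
K(n) = -18 - 6*n (K(n) = (n + (6 + n))*(-3) = (6 + 2*n)*(-3) = -18 - 6*n)
P = -7 (P = -3 - 4 = -7)
b(I) = (-18 - 5*I)*(-7 + I) (b(I) = (I + (-18 - 6*I))*(I - 7) = (-18 - 5*I)*(-7 + I))
T(V, M) = -882 + V (T(V, M) = V + (126 - 5*16² + 17*16) = V + (126 - 5*256 + 272) = V + (126 - 1280 + 272) = V - 882 = -882 + V)
126502 + T(-245, 666) = 126502 + (-882 - 245) = 126502 - 1127 = 125375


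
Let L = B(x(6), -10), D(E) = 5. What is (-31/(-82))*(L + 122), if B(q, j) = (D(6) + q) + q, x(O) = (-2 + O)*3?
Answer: 4681/82 ≈ 57.085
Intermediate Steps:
x(O) = -6 + 3*O
B(q, j) = 5 + 2*q (B(q, j) = (5 + q) + q = 5 + 2*q)
L = 29 (L = 5 + 2*(-6 + 3*6) = 5 + 2*(-6 + 18) = 5 + 2*12 = 5 + 24 = 29)
(-31/(-82))*(L + 122) = (-31/(-82))*(29 + 122) = -31*(-1/82)*151 = (31/82)*151 = 4681/82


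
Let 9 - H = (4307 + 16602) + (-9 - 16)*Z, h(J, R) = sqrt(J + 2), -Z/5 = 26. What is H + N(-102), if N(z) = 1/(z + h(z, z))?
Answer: -126835851/5252 - 5*I/5252 ≈ -24150.0 - 0.00095202*I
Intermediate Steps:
Z = -130 (Z = -5*26 = -130)
h(J, R) = sqrt(2 + J)
N(z) = 1/(z + sqrt(2 + z))
H = -24150 (H = 9 - ((4307 + 16602) + (-9 - 16)*(-130)) = 9 - (20909 - 25*(-130)) = 9 - (20909 + 3250) = 9 - 1*24159 = 9 - 24159 = -24150)
H + N(-102) = -24150 + 1/(-102 + sqrt(2 - 102)) = -24150 + 1/(-102 + sqrt(-100)) = -24150 + 1/(-102 + 10*I) = -24150 + (-102 - 10*I)/10504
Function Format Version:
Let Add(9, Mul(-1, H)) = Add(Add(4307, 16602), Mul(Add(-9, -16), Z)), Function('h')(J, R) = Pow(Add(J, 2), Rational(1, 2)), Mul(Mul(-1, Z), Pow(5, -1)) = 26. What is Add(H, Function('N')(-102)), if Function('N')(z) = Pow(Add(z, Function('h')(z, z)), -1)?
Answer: Add(Rational(-126835851, 5252), Mul(Rational(-5, 5252), I)) ≈ Add(-24150., Mul(-0.00095202, I))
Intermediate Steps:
Z = -130 (Z = Mul(-5, 26) = -130)
Function('h')(J, R) = Pow(Add(2, J), Rational(1, 2))
Function('N')(z) = Pow(Add(z, Pow(Add(2, z), Rational(1, 2))), -1)
H = -24150 (H = Add(9, Mul(-1, Add(Add(4307, 16602), Mul(Add(-9, -16), -130)))) = Add(9, Mul(-1, Add(20909, Mul(-25, -130)))) = Add(9, Mul(-1, Add(20909, 3250))) = Add(9, Mul(-1, 24159)) = Add(9, -24159) = -24150)
Add(H, Function('N')(-102)) = Add(-24150, Pow(Add(-102, Pow(Add(2, -102), Rational(1, 2))), -1)) = Add(-24150, Pow(Add(-102, Pow(-100, Rational(1, 2))), -1)) = Add(-24150, Pow(Add(-102, Mul(10, I)), -1)) = Add(-24150, Mul(Rational(1, 10504), Add(-102, Mul(-10, I))))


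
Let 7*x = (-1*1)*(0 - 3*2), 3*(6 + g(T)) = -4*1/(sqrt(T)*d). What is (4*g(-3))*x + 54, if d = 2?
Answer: 234/7 + 16*I*sqrt(3)/21 ≈ 33.429 + 1.3197*I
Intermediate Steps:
g(T) = -6 - 2/(3*sqrt(T)) (g(T) = -6 + (-4*1/(2*sqrt(T)))/3 = -6 + (-2/sqrt(T))/3 = -6 - 2/(3*sqrt(T)))
x = 6/7 (x = ((-1*1)*(0 - 3*2))/7 = (-(0 - 6))/7 = (-1*(-6))/7 = (1/7)*6 = 6/7 ≈ 0.85714)
(4*g(-3))*x + 54 = (4*(-6 - (-2)*I*sqrt(3)/9))*(6/7) + 54 = (4*(-6 + 2*I*sqrt(3)/9))*(6/7) + 54 = (-24 + 8*I*sqrt(3)/9)*(6/7) + 54 = (-144/7 + 16*I*sqrt(3)/21) + 54 = 234/7 + 16*I*sqrt(3)/21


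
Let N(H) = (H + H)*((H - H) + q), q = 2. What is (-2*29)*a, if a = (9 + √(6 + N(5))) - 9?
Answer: -58*√26 ≈ -295.74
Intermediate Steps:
N(H) = 4*H (N(H) = (H + H)*((H - H) + 2) = (2*H)*(0 + 2) = (2*H)*2 = 4*H)
a = √26 (a = (9 + √(6 + 4*5)) - 9 = (9 + √(6 + 20)) - 9 = (9 + √26) - 9 = √26 ≈ 5.0990)
(-2*29)*a = (-2*29)*√26 = -58*√26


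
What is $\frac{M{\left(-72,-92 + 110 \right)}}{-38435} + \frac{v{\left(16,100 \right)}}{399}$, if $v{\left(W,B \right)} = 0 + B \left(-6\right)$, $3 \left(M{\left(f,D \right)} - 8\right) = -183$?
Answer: $- \frac{7679951}{5111855} \approx -1.5024$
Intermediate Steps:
$M{\left(f,D \right)} = -53$ ($M{\left(f,D \right)} = 8 + \frac{1}{3} \left(-183\right) = 8 - 61 = -53$)
$v{\left(W,B \right)} = - 6 B$ ($v{\left(W,B \right)} = 0 - 6 B = - 6 B$)
$\frac{M{\left(-72,-92 + 110 \right)}}{-38435} + \frac{v{\left(16,100 \right)}}{399} = - \frac{53}{-38435} + \frac{\left(-6\right) 100}{399} = \left(-53\right) \left(- \frac{1}{38435}\right) - \frac{200}{133} = \frac{53}{38435} - \frac{200}{133} = - \frac{7679951}{5111855}$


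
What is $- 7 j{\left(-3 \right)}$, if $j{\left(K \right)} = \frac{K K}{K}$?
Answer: $21$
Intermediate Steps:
$j{\left(K \right)} = K$ ($j{\left(K \right)} = \frac{K^{2}}{K} = K$)
$- 7 j{\left(-3 \right)} = \left(-7\right) \left(-3\right) = 21$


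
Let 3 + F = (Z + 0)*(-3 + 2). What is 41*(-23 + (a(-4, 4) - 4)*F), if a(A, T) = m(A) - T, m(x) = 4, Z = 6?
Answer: 533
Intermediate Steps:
F = -9 (F = -3 + (6 + 0)*(-3 + 2) = -3 + 6*(-1) = -3 - 6 = -9)
a(A, T) = 4 - T
41*(-23 + (a(-4, 4) - 4)*F) = 41*(-23 + ((4 - 1*4) - 4)*(-9)) = 41*(-23 + ((4 - 4) - 4)*(-9)) = 41*(-23 + (0 - 4)*(-9)) = 41*(-23 - 4*(-9)) = 41*(-23 + 36) = 41*13 = 533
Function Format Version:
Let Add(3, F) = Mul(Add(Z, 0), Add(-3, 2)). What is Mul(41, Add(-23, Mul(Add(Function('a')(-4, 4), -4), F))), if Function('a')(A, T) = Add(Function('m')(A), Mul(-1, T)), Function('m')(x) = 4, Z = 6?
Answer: 533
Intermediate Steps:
F = -9 (F = Add(-3, Mul(Add(6, 0), Add(-3, 2))) = Add(-3, Mul(6, -1)) = Add(-3, -6) = -9)
Function('a')(A, T) = Add(4, Mul(-1, T))
Mul(41, Add(-23, Mul(Add(Function('a')(-4, 4), -4), F))) = Mul(41, Add(-23, Mul(Add(Add(4, Mul(-1, 4)), -4), -9))) = Mul(41, Add(-23, Mul(Add(Add(4, -4), -4), -9))) = Mul(41, Add(-23, Mul(Add(0, -4), -9))) = Mul(41, Add(-23, Mul(-4, -9))) = Mul(41, Add(-23, 36)) = Mul(41, 13) = 533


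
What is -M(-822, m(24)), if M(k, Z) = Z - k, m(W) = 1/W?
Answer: -19729/24 ≈ -822.04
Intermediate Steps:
-M(-822, m(24)) = -(1/24 - 1*(-822)) = -(1/24 + 822) = -1*19729/24 = -19729/24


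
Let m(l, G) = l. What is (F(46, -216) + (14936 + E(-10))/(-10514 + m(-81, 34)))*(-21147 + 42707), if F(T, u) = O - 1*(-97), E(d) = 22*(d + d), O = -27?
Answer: 3135488048/2119 ≈ 1.4797e+6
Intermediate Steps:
E(d) = 44*d (E(d) = 22*(2*d) = 44*d)
F(T, u) = 70 (F(T, u) = -27 - 1*(-97) = -27 + 97 = 70)
(F(46, -216) + (14936 + E(-10))/(-10514 + m(-81, 34)))*(-21147 + 42707) = (70 + (14936 + 44*(-10))/(-10514 - 81))*(-21147 + 42707) = (70 + (14936 - 440)/(-10595))*21560 = (70 + 14496*(-1/10595))*21560 = (70 - 14496/10595)*21560 = (727154/10595)*21560 = 3135488048/2119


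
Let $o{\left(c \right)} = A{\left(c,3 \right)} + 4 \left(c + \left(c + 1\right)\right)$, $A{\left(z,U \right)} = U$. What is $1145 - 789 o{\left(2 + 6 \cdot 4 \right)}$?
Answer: $-168490$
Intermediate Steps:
$o{\left(c \right)} = 7 + 8 c$ ($o{\left(c \right)} = 3 + 4 \left(c + \left(c + 1\right)\right) = 3 + 4 \left(c + \left(1 + c\right)\right) = 3 + 4 \left(1 + 2 c\right) = 3 + \left(4 + 8 c\right) = 7 + 8 c$)
$1145 - 789 o{\left(2 + 6 \cdot 4 \right)} = 1145 - 789 \left(7 + 8 \left(2 + 6 \cdot 4\right)\right) = 1145 - 789 \left(7 + 8 \left(2 + 24\right)\right) = 1145 - 789 \left(7 + 8 \cdot 26\right) = 1145 - 789 \left(7 + 208\right) = 1145 - 169635 = -168490$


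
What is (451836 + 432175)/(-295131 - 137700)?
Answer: -884011/432831 ≈ -2.0424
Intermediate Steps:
(451836 + 432175)/(-295131 - 137700) = 884011/(-432831) = 884011*(-1/432831) = -884011/432831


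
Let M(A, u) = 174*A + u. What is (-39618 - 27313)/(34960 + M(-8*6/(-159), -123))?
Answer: -3547343/1849145 ≈ -1.9184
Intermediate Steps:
M(A, u) = u + 174*A
(-39618 - 27313)/(34960 + M(-8*6/(-159), -123)) = (-39618 - 27313)/(34960 + (-123 + 174*(-8*6/(-159)))) = -66931/(34960 + (-123 + 174*(-48*(-1/159)))) = -66931/(34960 + (-123 + 174*(16/53))) = -66931/(34960 + (-123 + 2784/53)) = -66931/(34960 - 3735/53) = -66931/1849145/53 = -66931*53/1849145 = -3547343/1849145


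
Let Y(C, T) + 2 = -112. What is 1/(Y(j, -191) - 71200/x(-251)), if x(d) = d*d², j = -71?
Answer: -15813251/1802639414 ≈ -0.0087723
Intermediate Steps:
Y(C, T) = -114 (Y(C, T) = -2 - 112 = -114)
x(d) = d³
1/(Y(j, -191) - 71200/x(-251)) = 1/(-114 - 71200/((-251)³)) = 1/(-114 - 71200/(-15813251)) = 1/(-114 - 71200*(-1/15813251)) = 1/(-114 + 71200/15813251) = 1/(-1802639414/15813251) = -15813251/1802639414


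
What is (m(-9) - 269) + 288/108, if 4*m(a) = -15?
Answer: -3241/12 ≈ -270.08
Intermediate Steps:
m(a) = -15/4 (m(a) = (1/4)*(-15) = -15/4)
(m(-9) - 269) + 288/108 = (-15/4 - 269) + 288/108 = -1091/4 + 288*(1/108) = -1091/4 + 8/3 = -3241/12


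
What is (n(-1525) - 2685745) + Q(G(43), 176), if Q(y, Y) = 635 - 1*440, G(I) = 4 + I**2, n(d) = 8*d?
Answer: -2697750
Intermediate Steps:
Q(y, Y) = 195 (Q(y, Y) = 635 - 440 = 195)
(n(-1525) - 2685745) + Q(G(43), 176) = (8*(-1525) - 2685745) + 195 = (-12200 - 2685745) + 195 = -2697945 + 195 = -2697750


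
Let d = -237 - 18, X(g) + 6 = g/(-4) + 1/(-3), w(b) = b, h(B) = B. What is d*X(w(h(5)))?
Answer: 7735/4 ≈ 1933.8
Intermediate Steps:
X(g) = -19/3 - g/4 (X(g) = -6 + (g/(-4) + 1/(-3)) = -6 + (g*(-1/4) + 1*(-1/3)) = -6 + (-g/4 - 1/3) = -6 + (-1/3 - g/4) = -19/3 - g/4)
d = -255
d*X(w(h(5))) = -255*(-19/3 - 1/4*5) = -255*(-19/3 - 5/4) = -255*(-91/12) = 7735/4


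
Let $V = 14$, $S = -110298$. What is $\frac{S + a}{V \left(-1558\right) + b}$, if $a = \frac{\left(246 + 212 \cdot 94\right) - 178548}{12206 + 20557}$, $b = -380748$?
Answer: $\frac{903462937}{3297268320} \approx 0.274$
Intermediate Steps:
$a = - \frac{158374}{32763}$ ($a = \frac{\left(246 + 19928\right) - 178548}{32763} = \left(20174 - 178548\right) \frac{1}{32763} = \left(-158374\right) \frac{1}{32763} = - \frac{158374}{32763} \approx -4.8339$)
$\frac{S + a}{V \left(-1558\right) + b} = \frac{-110298 - \frac{158374}{32763}}{14 \left(-1558\right) - 380748} = - \frac{3613851748}{32763 \left(-21812 - 380748\right)} = - \frac{3613851748}{32763 \left(-402560\right)} = \left(- \frac{3613851748}{32763}\right) \left(- \frac{1}{402560}\right) = \frac{903462937}{3297268320}$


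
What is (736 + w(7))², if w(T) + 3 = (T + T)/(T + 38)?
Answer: 1088934001/2025 ≈ 5.3775e+5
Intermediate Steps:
w(T) = -3 + 2*T/(38 + T) (w(T) = -3 + (T + T)/(T + 38) = -3 + (2*T)/(38 + T) = -3 + 2*T/(38 + T))
(736 + w(7))² = (736 + (-114 - 1*7)/(38 + 7))² = (736 + (-114 - 7)/45)² = (736 + (1/45)*(-121))² = (736 - 121/45)² = (32999/45)² = 1088934001/2025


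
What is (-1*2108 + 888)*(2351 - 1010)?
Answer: -1636020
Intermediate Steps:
(-1*2108 + 888)*(2351 - 1010) = (-2108 + 888)*1341 = -1220*1341 = -1636020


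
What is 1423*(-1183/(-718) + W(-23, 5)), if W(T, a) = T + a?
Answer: -16707443/718 ≈ -23269.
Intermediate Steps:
1423*(-1183/(-718) + W(-23, 5)) = 1423*(-1183/(-718) + (-23 + 5)) = 1423*(-1183*(-1/718) - 18) = 1423*(1183/718 - 18) = 1423*(-11741/718) = -16707443/718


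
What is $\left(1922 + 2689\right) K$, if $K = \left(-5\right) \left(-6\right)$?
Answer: $138330$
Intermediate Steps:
$K = 30$
$\left(1922 + 2689\right) K = \left(1922 + 2689\right) 30 = 4611 \cdot 30 = 138330$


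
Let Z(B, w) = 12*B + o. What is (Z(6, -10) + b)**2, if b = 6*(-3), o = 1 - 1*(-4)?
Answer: 3481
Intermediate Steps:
o = 5 (o = 1 + 4 = 5)
b = -18
Z(B, w) = 5 + 12*B (Z(B, w) = 12*B + 5 = 5 + 12*B)
(Z(6, -10) + b)**2 = ((5 + 12*6) - 18)**2 = ((5 + 72) - 18)**2 = (77 - 18)**2 = 59**2 = 3481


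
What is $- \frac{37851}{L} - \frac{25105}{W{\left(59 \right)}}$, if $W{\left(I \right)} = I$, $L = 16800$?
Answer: $- \frac{141332403}{330400} \approx -427.76$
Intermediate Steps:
$- \frac{37851}{L} - \frac{25105}{W{\left(59 \right)}} = - \frac{37851}{16800} - \frac{25105}{59} = \left(-37851\right) \frac{1}{16800} - \frac{25105}{59} = - \frac{12617}{5600} - \frac{25105}{59} = - \frac{141332403}{330400}$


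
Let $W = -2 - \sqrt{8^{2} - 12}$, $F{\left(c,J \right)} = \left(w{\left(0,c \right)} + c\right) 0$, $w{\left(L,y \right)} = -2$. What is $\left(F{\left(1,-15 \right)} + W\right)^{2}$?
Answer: $56 + 8 \sqrt{13} \approx 84.844$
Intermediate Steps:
$F{\left(c,J \right)} = 0$ ($F{\left(c,J \right)} = \left(-2 + c\right) 0 = 0$)
$W = -2 - 2 \sqrt{13}$ ($W = -2 - \sqrt{64 - 12} = -2 - \sqrt{52} = -2 - 2 \sqrt{13} \approx -9.2111$)
$\left(F{\left(1,-15 \right)} + W\right)^{2} = \left(0 - \left(2 + 2 \sqrt{13}\right)\right)^{2} = \left(-2 - 2 \sqrt{13}\right)^{2}$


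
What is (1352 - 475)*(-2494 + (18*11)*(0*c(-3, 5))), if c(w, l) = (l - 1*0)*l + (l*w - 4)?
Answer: -2187238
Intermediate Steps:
c(w, l) = -4 + l**2 + l*w (c(w, l) = (l + 0)*l + (-4 + l*w) = l*l + (-4 + l*w) = l**2 + (-4 + l*w) = -4 + l**2 + l*w)
(1352 - 475)*(-2494 + (18*11)*(0*c(-3, 5))) = (1352 - 475)*(-2494 + (18*11)*(0*(-4 + 5**2 + 5*(-3)))) = 877*(-2494 + 198*(0*(-4 + 25 - 15))) = 877*(-2494 + 198*(0*6)) = 877*(-2494 + 198*0) = 877*(-2494 + 0) = 877*(-2494) = -2187238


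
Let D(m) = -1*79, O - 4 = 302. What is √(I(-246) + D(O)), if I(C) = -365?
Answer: 2*I*√111 ≈ 21.071*I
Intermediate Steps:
O = 306 (O = 4 + 302 = 306)
D(m) = -79
√(I(-246) + D(O)) = √(-365 - 79) = √(-444) = 2*I*√111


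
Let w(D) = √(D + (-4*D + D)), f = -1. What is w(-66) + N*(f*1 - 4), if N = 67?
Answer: -335 + 2*√33 ≈ -323.51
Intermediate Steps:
w(D) = √2*√(-D) (w(D) = √(D - 3*D) = √(-2*D) = √2*√(-D))
w(-66) + N*(f*1 - 4) = √2*√(-1*(-66)) + 67*(-1*1 - 4) = √2*√66 + 67*(-1 - 4) = 2*√33 + 67*(-5) = 2*√33 - 335 = -335 + 2*√33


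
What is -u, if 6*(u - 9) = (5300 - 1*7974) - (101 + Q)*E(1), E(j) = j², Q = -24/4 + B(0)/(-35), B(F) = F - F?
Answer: 905/2 ≈ 452.50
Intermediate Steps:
B(F) = 0
Q = -6 (Q = -24/4 + 0/(-35) = -24*¼ + 0*(-1/35) = -6 + 0 = -6)
u = -905/2 (u = 9 + ((5300 - 1*7974) - (101 - 6)*1²)/6 = 9 + ((5300 - 7974) - 95)/6 = 9 + (-2674 - 1*95)/6 = 9 + (-2674 - 95)/6 = 9 + (⅙)*(-2769) = 9 - 923/2 = -905/2 ≈ -452.50)
-u = -1*(-905/2) = 905/2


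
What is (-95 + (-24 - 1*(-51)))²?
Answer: 4624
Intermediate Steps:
(-95 + (-24 - 1*(-51)))² = (-95 + (-24 + 51))² = (-95 + 27)² = (-68)² = 4624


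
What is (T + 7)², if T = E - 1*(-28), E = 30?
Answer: 4225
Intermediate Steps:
T = 58 (T = 30 - 1*(-28) = 30 + 28 = 58)
(T + 7)² = (58 + 7)² = 65² = 4225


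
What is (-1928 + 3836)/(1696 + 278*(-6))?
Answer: 477/7 ≈ 68.143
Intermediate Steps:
(-1928 + 3836)/(1696 + 278*(-6)) = 1908/(1696 - 1668) = 1908/28 = 1908*(1/28) = 477/7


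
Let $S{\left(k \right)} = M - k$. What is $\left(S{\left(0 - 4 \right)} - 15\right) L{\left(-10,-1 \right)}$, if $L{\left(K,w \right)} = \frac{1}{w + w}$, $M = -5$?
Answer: $8$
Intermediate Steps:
$L{\left(K,w \right)} = \frac{1}{2 w}$
$S{\left(k \right)} = -5 - k$
$\left(S{\left(0 - 4 \right)} - 15\right) L{\left(-10,-1 \right)} = \left(\left(-5 - \left(0 - 4\right)\right) - 15\right) \frac{1}{2 \left(-1\right)} = \left(\left(-5 - -4\right) - 15\right) \frac{1}{2} \left(-1\right) = \left(\left(-5 + 4\right) - 15\right) \left(- \frac{1}{2}\right) = \left(-1 - 15\right) \left(- \frac{1}{2}\right) = \left(-16\right) \left(- \frac{1}{2}\right) = 8$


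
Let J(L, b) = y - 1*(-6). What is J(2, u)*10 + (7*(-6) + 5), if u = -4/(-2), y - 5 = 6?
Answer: 133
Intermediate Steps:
y = 11 (y = 5 + 6 = 11)
u = 2 (u = -4*(-1/2) = 2)
J(L, b) = 17 (J(L, b) = 11 - 1*(-6) = 11 + 6 = 17)
J(2, u)*10 + (7*(-6) + 5) = 17*10 + (7*(-6) + 5) = 170 + (-42 + 5) = 170 - 37 = 133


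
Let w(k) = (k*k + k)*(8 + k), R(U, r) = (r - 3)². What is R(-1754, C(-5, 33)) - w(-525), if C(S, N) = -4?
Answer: 142226749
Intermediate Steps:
R(U, r) = (-3 + r)²
w(k) = (8 + k)*(k + k²) (w(k) = (k² + k)*(8 + k) = (k + k²)*(8 + k) = (8 + k)*(k + k²))
R(-1754, C(-5, 33)) - w(-525) = (-3 - 4)² - (-525)*(8 + (-525)² + 9*(-525)) = (-7)² - (-525)*(8 + 275625 - 4725) = 49 - (-525)*270908 = 49 - 1*(-142226700) = 49 + 142226700 = 142226749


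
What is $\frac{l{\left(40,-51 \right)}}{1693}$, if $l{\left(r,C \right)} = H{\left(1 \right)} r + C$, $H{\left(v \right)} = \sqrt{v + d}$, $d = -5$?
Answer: $- \frac{51}{1693} + \frac{80 i}{1693} \approx -0.030124 + 0.047253 i$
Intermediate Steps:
$H{\left(v \right)} = \sqrt{-5 + v}$ ($H{\left(v \right)} = \sqrt{v - 5} = \sqrt{-5 + v}$)
$l{\left(r,C \right)} = C + 2 i r$ ($l{\left(r,C \right)} = \sqrt{-5 + 1} r + C = \sqrt{-4} r + C = 2 i r + C = C + 2 i r$)
$\frac{l{\left(40,-51 \right)}}{1693} = \frac{-51 + 2 i 40}{1693} = \left(-51 + 80 i\right) \frac{1}{1693} = - \frac{51}{1693} + \frac{80 i}{1693}$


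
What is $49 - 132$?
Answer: $-83$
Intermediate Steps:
$49 - 132 = -83$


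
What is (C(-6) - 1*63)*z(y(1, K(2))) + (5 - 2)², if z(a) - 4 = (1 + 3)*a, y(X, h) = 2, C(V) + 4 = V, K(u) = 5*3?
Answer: -867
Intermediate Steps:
K(u) = 15
C(V) = -4 + V
z(a) = 4 + 4*a (z(a) = 4 + (1 + 3)*a = 4 + 4*a)
(C(-6) - 1*63)*z(y(1, K(2))) + (5 - 2)² = ((-4 - 6) - 1*63)*(4 + 4*2) + (5 - 2)² = (-10 - 63)*(4 + 8) + 3² = -73*12 + 9 = -876 + 9 = -867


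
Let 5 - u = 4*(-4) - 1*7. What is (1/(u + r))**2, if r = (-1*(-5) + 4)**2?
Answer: 1/11881 ≈ 8.4168e-5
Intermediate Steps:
u = 28 (u = 5 - (4*(-4) - 1*7) = 5 - (-16 - 7) = 5 - 1*(-23) = 5 + 23 = 28)
r = 81 (r = (5 + 4)**2 = 9**2 = 81)
(1/(u + r))**2 = (1/(28 + 81))**2 = (1/109)**2 = 1/11881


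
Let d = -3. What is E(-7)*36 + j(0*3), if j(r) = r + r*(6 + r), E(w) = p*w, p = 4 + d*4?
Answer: 2016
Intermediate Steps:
p = -8 (p = 4 - 3*4 = 4 - 12 = -8)
E(w) = -8*w
E(-7)*36 + j(0*3) = -8*(-7)*36 + (0*3)*(7 + 0*3) = 56*36 + 0*(7 + 0) = 2016 + 0*7 = 2016 + 0 = 2016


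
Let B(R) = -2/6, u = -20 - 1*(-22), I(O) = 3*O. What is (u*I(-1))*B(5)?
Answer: 2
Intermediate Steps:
u = 2 (u = -20 + 22 = 2)
B(R) = -⅓ (B(R) = -2*⅙ = -⅓)
(u*I(-1))*B(5) = (2*(3*(-1)))*(-⅓) = (2*(-3))*(-⅓) = -6*(-⅓) = 2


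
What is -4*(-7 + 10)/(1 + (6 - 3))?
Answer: -3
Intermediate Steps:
-4*(-7 + 10)/(1 + (6 - 3)) = -12/(1 + 3) = -12/4 = -4*3/4 = -3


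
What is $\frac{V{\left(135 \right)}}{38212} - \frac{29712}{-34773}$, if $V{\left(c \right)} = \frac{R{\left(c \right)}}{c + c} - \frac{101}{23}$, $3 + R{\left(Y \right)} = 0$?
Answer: $\frac{783289282577}{916834654440} \approx 0.85434$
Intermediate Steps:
$R{\left(Y \right)} = -3$ ($R{\left(Y \right)} = -3 + 0 = -3$)
$V{\left(c \right)} = - \frac{101}{23} - \frac{3}{2 c}$ ($V{\left(c \right)} = - \frac{3}{c + c} - \frac{101}{23} = - \frac{3}{2 c} - \frac{101}{23} = - \frac{101}{23} - \frac{3}{2 c}$)
$\frac{V{\left(135 \right)}}{38212} - \frac{29712}{-34773} = \frac{\frac{1}{46} \cdot \frac{1}{135} \left(-69 - 27270\right)}{38212} - \frac{29712}{-34773} = \frac{1}{46} \cdot \frac{1}{135} \left(-69 - 27270\right) \frac{1}{38212} - - \frac{9904}{11591} = \frac{1}{46} \cdot \frac{1}{135} \left(-27339\right) \frac{1}{38212} + \frac{9904}{11591} = \left(- \frac{9113}{2070}\right) \frac{1}{38212} + \frac{9904}{11591} = - \frac{9113}{79098840} + \frac{9904}{11591} = \frac{783289282577}{916834654440}$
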